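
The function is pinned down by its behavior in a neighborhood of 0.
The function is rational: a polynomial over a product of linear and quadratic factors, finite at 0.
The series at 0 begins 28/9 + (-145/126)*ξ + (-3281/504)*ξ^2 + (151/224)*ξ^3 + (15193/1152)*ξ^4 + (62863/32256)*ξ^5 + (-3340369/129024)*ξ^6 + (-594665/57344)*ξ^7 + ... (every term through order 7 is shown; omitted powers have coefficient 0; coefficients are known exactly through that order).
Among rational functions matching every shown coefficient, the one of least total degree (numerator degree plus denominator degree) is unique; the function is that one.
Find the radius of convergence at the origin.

No rational of total degree below 3 reproduces all 8 coefficients; solving the [1/2] Pade equations on them gives f(ξ) = (14/9 - 27*ξ/28)/(ξ**2 - ξ/8 + 1/2), whose expansion matches every shown term.
Denominator factor (ξ**2 - ξ/8 + 1/2): discriminant -127/64, complex-conjugate roots (1/16) + ((1/16)*sqrt(127))*i and (1/16) - ((1/16)*sqrt(127))*i; poles of order 1, moduli (1/2)*sqrt(2) and (1/2)*sqrt(2).
The radius of convergence is the smallest modulus among the singular points: (1/2)*sqrt(2).

The radius of convergence is (1/2)*sqrt(2).


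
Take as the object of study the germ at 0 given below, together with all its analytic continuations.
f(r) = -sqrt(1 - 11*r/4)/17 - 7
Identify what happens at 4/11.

The term (-1/17)*sqrt(1 - r/(4/11)) has argument 1 - 4/11/(4/11) = 0 at 4/11: a square-root (algebraic, two-sheeted) branch point; the remaining terms are analytic or single-valued there.

The point is an algebraic (square-root) branch point.


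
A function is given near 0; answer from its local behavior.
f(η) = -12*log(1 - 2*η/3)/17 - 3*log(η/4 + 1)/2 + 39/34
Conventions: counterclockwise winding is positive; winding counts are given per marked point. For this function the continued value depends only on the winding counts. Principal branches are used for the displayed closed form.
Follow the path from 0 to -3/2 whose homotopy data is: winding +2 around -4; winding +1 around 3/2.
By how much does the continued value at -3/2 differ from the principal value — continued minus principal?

Continued minus principal equals -(126/17)*pi*i.

The rational part is single-valued and drops out of the difference; each branch term changes only by its own monodromy.
(-12/17)*log(1 - η/(3/2)): each positive loop around 3/2 adds 2*pi*i to the log, so winding +1 contributes (-12/17)*(1)*2*pi*i = -(24/17)*pi*i.
(-3/2)*log(1 - η/(-4)): each positive loop around -4 adds 2*pi*i to the log, so winding +2 contributes (-3/2)*(2)*2*pi*i = -(6)*pi*i.
Summing the contributions at η = -3/2 gives -(126/17)*pi*i.


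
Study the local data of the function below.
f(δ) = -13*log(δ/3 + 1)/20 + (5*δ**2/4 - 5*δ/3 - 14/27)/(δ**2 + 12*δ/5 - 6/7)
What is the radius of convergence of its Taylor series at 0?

The radius of convergence is -6/5 + (1/35)*sqrt(2814).

Denominator factor (δ**2 + 12*δ/5 - 6/7): discriminant 1608/175, real irrational roots -6/5 + (1/35)*sqrt(2814) and -6/5 - (1/35)*sqrt(2814); poles of order 1, moduli -6/5 + (1/35)*sqrt(2814) and 6/5 + (1/35)*sqrt(2814).
Branch term (-13/20)*log(1 - δ/(-3)): its argument vanishes at δ = -3, a logarithmic branch point, modulus 3.
The radius of convergence is the smallest modulus among the singular points: -6/5 + (1/35)*sqrt(2814).


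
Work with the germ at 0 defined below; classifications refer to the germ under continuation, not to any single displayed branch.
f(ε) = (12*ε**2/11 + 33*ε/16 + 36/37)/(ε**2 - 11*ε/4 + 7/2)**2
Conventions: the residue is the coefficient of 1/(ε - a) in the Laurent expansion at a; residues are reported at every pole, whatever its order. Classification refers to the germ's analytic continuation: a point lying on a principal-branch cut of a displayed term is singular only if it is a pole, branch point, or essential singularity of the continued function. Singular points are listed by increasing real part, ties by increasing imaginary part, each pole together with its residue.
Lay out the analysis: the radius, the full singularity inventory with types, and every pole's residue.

Denominator factor (ε**2 - 11*ε/4 + 7/2)^2: discriminant -103/16, complex-conjugate roots (11/8) + ((1/8)*sqrt(103))*i and (11/8) - ((1/8)*sqrt(103))*i; poles of order 2, moduli (1/2)*sqrt(14) and (1/2)*sqrt(14).
The radius of convergence is the smallest modulus among the singular points: (1/2)*sqrt(14).
The factor ε**2 - 11*ε/4 + 7/2 splits as (ε - a)(ε - a') with a = (11/8) - ((1/8)*sqrt(103))*i, a' = (11/8) + ((1/8)*sqrt(103))*i. At the order-2 pole a set g(ε) = (ε - a)^2*f(ε) = [12*ε**2/11 + 33*ε/16 + 36/37] / (ε - a')^2.
Order-2 pole: residue = g'(a); g'((11/8) - ((1/8)*sqrt(103))*i) = ((397341/4317863)*sqrt(103))*i, so the residue is ((397341/4317863)*sqrt(103))*i.
The factor ε**2 - 11*ε/4 + 7/2 splits as (ε - a)(ε - a') with a = (11/8) + ((1/8)*sqrt(103))*i, a' = (11/8) - ((1/8)*sqrt(103))*i. At the order-2 pole a set g(ε) = (ε - a)^2*f(ε) = [12*ε**2/11 + 33*ε/16 + 36/37] / (ε - a')^2.
Order-2 pole: residue = g'(a); g'((11/8) + ((1/8)*sqrt(103))*i) = -((397341/4317863)*sqrt(103))*i, so the residue is -((397341/4317863)*sqrt(103))*i.
List the singular points by increasing real part (a conjugate pair: the negative imaginary part first).

Radius of convergence at 0: (1/2)*sqrt(14).
At (11/8) - ((1/8)*sqrt(103))*i: a pole of order 2; residue ((397341/4317863)*sqrt(103))*i.
At (11/8) + ((1/8)*sqrt(103))*i: a pole of order 2; residue -((397341/4317863)*sqrt(103))*i.


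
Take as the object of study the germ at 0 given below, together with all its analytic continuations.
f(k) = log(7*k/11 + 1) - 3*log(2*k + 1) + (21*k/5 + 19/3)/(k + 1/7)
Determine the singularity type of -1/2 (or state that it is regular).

The term (-3)*log(1 - k/(-1/2)) has argument 1 - -1/2/(-1/2) = 0 at -1/2: a logarithmic (infinitely-sheeted) branch point; the remaining terms are analytic or single-valued there.

The point is a logarithmic branch point.


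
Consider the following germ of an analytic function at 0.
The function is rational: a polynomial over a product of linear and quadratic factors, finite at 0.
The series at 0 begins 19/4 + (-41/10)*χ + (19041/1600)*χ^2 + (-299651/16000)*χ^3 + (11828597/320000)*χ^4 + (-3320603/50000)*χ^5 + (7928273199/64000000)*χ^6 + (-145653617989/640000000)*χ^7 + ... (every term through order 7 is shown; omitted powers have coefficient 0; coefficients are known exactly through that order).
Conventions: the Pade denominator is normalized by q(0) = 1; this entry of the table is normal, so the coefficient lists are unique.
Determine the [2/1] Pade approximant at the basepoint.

The Pade approximant has numerator coefficients [19/4, 46739/13848, 603595/110784]; denominator coefficients [1, 27241/17310].

Taylor coefficients needed (read off): a_0 = 19/4, a_1 = -41/10, a_2 = 19041/1600, a_3 = -299651/16000.
Write the denominator as Q(χ) = 1 + q1*χ. Requiring Q*f - P = O(χ^4) with deg P <= 2 kills the coefficients of χ^3..χ^3 in Q*f:
  χ^3: a_3 + q1*a_2 = 0, i.e. -299651/16000 + (19041/1600)*q1 = 0.
Solving this linear system: q1 = 27241/17310.
The numerator is Q*f truncated at degree 2: P0 = a_0 = 19/4; P1 = a_1 + q1*a_0 = 46739/13848; P2 = a_2 + q1*a_1 = 603595/110784.


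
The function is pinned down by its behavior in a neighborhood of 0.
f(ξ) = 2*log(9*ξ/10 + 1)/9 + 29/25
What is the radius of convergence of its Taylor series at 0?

Branch term (2/9)*log(1 - ξ/(-10/9)): its argument vanishes at ξ = -10/9, a logarithmic branch point, modulus 10/9.
The radius of convergence is the smallest modulus among the singular points: 10/9.

The radius of convergence is 10/9.


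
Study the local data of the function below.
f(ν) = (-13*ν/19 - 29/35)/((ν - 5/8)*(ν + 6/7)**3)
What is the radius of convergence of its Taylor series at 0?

Denominator factor (ν + 6/7)^3: pole of order 3 at -6/7, modulus 6/7.
Denominator factor (ν - 5/8): pole of order 1 at 5/8, modulus 5/8.
The radius of convergence is the smallest modulus among the singular points: 5/8.

The radius of convergence is 5/8.


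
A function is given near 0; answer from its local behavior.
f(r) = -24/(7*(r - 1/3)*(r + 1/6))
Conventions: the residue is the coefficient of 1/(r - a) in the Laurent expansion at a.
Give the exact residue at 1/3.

At the order-1 pole 1/3 set g(r) = (r - (1/3))*f(r) = -24/(7*(r + 1/6)).
Simple pole: residue = g(a) at a = 1/3, which is -48/7.

The residue is -48/7.


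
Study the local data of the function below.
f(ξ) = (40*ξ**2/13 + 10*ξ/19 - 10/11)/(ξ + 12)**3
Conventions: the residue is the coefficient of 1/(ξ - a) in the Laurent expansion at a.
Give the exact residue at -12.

At the order-3 pole -12 set g(ξ) = (ξ - (-12))^3*f(ξ) = 40*ξ**2/13 + 10*ξ/19 - 10/11.
Order-3 pole: residue = g''(a)/2; g''(-12) = 80/13, so the residue is 40/13.

The residue is 40/13.


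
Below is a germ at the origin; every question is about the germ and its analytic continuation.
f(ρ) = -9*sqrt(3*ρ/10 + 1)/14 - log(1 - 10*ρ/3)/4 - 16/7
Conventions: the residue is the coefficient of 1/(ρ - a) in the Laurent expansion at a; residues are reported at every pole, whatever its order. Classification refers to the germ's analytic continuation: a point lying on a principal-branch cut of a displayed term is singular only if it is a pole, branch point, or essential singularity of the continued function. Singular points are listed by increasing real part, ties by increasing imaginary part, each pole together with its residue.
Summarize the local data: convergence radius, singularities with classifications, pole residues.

Radius of convergence at 0: 3/10.
At -10/3: an algebraic (square-root) branch point.
At 3/10: a logarithmic branch point.

Branch term (-1/4)*log(1 - ρ/(3/10)): its argument vanishes at ρ = 3/10, a logarithmic branch point, modulus 3/10.
Branch term (-9/14)*sqrt(1 - ρ/(-10/3)): its argument vanishes at ρ = -10/3, a square-root branch point, modulus 10/3.
The radius of convergence is the smallest modulus among the singular points: 3/10.
List the singular points by increasing real part (a conjugate pair: the negative imaginary part first).


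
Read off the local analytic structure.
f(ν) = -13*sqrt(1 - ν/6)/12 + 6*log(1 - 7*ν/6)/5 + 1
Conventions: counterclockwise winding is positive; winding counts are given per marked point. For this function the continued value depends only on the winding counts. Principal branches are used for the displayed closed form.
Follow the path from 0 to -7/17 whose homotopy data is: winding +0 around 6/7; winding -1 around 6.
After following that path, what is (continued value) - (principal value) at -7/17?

Continued minus principal equals (13/612)*sqrt(11118).

The rational part is single-valued and drops out of the difference; each branch term changes only by its own monodromy.
(-13/12)*sqrt(1 - ν/(6)): winding -1 is odd, the square root flips sign, contributing -2*(-13/12)*sqrt(1 - (-7/17)/(6)) = -2*(-13/12)*sqrt(109/102) = (13/612)*sqrt(11118).
(6/5)*log(1 - ν/(6/7)): winding 0 around 6/7, so this term returns to its principal value, contribution 0.
Summing the contributions at ν = -7/17 gives (13/612)*sqrt(11118).


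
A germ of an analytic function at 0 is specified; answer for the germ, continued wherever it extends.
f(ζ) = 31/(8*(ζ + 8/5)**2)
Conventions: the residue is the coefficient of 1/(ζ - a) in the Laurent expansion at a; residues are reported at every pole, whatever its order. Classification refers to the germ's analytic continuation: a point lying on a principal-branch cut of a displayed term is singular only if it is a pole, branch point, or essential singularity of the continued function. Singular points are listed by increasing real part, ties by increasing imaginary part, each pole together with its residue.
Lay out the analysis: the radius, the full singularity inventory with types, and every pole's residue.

Radius of convergence at 0: 8/5.
At -8/5: a pole of order 2; residue 0.

Denominator factor (ζ + 8/5)^2: pole of order 2 at -8/5, modulus 8/5.
The radius of convergence is the smallest modulus among the singular points: 8/5.
At the order-2 pole -8/5 set g(ζ) = (ζ - (-8/5))^2*f(ζ) = 31/8.
Order-2 pole: residue = g'(a); g'(-8/5) = 0, so the residue is 0.


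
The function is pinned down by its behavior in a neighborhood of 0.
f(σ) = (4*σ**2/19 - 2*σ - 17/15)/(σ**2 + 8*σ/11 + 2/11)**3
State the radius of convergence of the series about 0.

Denominator factor (σ**2 + 8*σ/11 + 2/11)^3: discriminant -24/121, complex-conjugate roots (-4/11) + ((1/11)*sqrt(6))*i and (-4/11) - ((1/11)*sqrt(6))*i; poles of order 3, moduli (1/11)*sqrt(22) and (1/11)*sqrt(22).
The radius of convergence is the smallest modulus among the singular points: (1/11)*sqrt(22).

The radius of convergence is (1/11)*sqrt(22).


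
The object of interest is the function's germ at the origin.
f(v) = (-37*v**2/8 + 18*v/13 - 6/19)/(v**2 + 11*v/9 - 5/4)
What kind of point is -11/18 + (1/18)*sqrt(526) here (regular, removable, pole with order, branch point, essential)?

The point is a pole of order 1.

The denominator factor v**2 + 11*v/9 - 5/4 vanishes at -11/18 + (1/18)*sqrt(526) and appears to the power 1; the numerator there equals -6656837/640224 + (6587/16848)*sqrt(526), nonzero, and no other factor vanishes.
Hence a pole whose order is the multiplicity, 1.


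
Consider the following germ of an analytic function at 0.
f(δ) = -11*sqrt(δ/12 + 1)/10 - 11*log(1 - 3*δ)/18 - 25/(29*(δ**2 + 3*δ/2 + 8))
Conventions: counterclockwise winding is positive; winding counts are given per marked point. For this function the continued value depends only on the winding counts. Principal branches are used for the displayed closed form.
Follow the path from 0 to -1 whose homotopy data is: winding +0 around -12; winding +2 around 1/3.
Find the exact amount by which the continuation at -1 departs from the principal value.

Continued minus principal equals -(22/9)*pi*i.

The rational part is single-valued and drops out of the difference; each branch term changes only by its own monodromy.
(-11/10)*sqrt(1 - δ/(-12)): winding +0 is even, the square root returns to the same sheet, contribution 0.
(-11/18)*log(1 - δ/(1/3)): each positive loop around 1/3 adds 2*pi*i to the log, so winding +2 contributes (-11/18)*(2)*2*pi*i = -(22/9)*pi*i.
Summing the contributions at δ = -1 gives -(22/9)*pi*i.


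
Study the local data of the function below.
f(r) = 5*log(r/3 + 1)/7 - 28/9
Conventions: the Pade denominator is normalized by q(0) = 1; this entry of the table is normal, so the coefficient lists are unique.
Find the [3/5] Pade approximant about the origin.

Taylor coefficients needed (expand at 0): a_0 = -28/9, a_1 = 5/21, a_2 = -5/126, a_3 = 5/567, a_4 = -5/2268, a_5 = 1/1701, a_6 = -5/30618, a_7 = 5/107163, a_8 = -5/367416.
Write the denominator as Q(r) = 1 + q1*r + q2*r^2 + q3*r^3 + q4*r^4 + q5*r^5. Requiring Q*f - P = O(r^9) with deg P <= 3 kills the coefficients of r^4..r^8 in Q*f:
  r^4: a_4 + q1*a_3 + q2*a_2 + q3*a_1 + q4*a_0 = 0, i.e. -5/2268 + (5/567)*q1 + (-5/126)*q2 + (5/21)*q3 + (-28/9)*q4 = 0.
  r^5: a_5 + q1*a_4 + q2*a_3 + q3*a_2 + q4*a_1 + q5*a_0 = 0, i.e. 1/1701 + (-5/2268)*q1 + (5/567)*q2 + (-5/126)*q3 + (5/21)*q4 + (-28/9)*q5 = 0.
  r^6: a_6 + q1*a_5 + q2*a_4 + q3*a_3 + q4*a_2 + q5*a_1 = 0, i.e. -5/30618 + (1/1701)*q1 + (-5/2268)*q2 + (5/567)*q3 + (-5/126)*q4 + (5/21)*q5 = 0.
  r^7: a_7 + q1*a_6 + q2*a_5 + q3*a_4 + q4*a_3 + q5*a_2 = 0, i.e. 5/107163 + (-5/30618)*q1 + (1/1701)*q2 + (-5/2268)*q3 + (5/567)*q4 + (-5/126)*q5 = 0.
  r^8: a_8 + q1*a_7 + q2*a_6 + q3*a_5 + q4*a_4 + q5*a_3 = 0, i.e. -5/367416 + (5/107163)*q1 + (-5/30618)*q2 + (1/1701)*q3 + (-5/2268)*q4 + (5/567)*q5 = 0.
Solving this linear system: q1 = 64795/97456, q2 = 290005/2046576, q3 = 381205/36838368, q4 = 985/6139728, q5 = -17/73676736.
The numerator is Q*f truncated at degree 3: P0 = a_0 = -28/9; P1 = a_1 + q1*a_0 = -2809495/1534932; P2 = a_2 + q1*a_1 + q2*a_0 = -5935285/18419184; P3 = a_3 + q1*a_2 + q2*a_1 + q3*a_0 = -37180345/2320817184.

The Pade approximant has numerator coefficients [-28/9, -2809495/1534932, -5935285/18419184, -37180345/2320817184]; denominator coefficients [1, 64795/97456, 290005/2046576, 381205/36838368, 985/6139728, -17/73676736].


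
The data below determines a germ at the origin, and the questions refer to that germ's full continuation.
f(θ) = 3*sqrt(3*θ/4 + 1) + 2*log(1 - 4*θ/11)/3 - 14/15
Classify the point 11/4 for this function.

The term (2/3)*log(1 - θ/(11/4)) has argument 1 - 11/4/(11/4) = 0 at 11/4: a logarithmic (infinitely-sheeted) branch point; the remaining terms are analytic or single-valued there.

The point is a logarithmic branch point.


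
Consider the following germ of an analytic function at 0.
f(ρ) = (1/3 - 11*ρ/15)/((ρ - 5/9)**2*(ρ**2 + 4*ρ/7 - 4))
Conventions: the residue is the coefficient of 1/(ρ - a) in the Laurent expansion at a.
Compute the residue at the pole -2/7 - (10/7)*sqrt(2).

The residue is -4177467/36595690 + (27412749/731913800)*sqrt(2).

The factor ρ**2 + 4*ρ/7 - 4 splits as (ρ - a)(ρ - a') with a = -2/7 - (10/7)*sqrt(2), a' = -2/7 + (10/7)*sqrt(2). At the order-1 pole a set g(ρ) = (ρ - a)*f(ρ) = [(1/3 - 11*ρ/15)/(ρ - 5/9)**2] / (ρ - a').
Simple pole: residue = g(a) at a = -2/7 - (10/7)*sqrt(2), which is -4177467/36595690 + (27412749/731913800)*sqrt(2).


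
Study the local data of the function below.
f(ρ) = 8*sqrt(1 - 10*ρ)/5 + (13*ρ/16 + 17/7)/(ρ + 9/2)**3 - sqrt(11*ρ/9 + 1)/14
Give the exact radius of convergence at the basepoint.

The radius of convergence is 1/10.

Denominator factor (ρ + 9/2)^3: pole of order 3 at -9/2, modulus 9/2.
Branch term (-1/14)*sqrt(1 - ρ/(-9/11)): its argument vanishes at ρ = -9/11, a square-root branch point, modulus 9/11.
Branch term (8/5)*sqrt(1 - ρ/(1/10)): its argument vanishes at ρ = 1/10, a square-root branch point, modulus 1/10.
The radius of convergence is the smallest modulus among the singular points: 1/10.


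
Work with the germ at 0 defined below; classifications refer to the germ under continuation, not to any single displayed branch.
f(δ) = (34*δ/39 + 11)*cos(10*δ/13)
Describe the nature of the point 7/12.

The point is a regular point.

There is no denominator, hence no pole anywhere.
The factor cos(10*δ/13) is entire.
So the germ continues analytically to 7/12.


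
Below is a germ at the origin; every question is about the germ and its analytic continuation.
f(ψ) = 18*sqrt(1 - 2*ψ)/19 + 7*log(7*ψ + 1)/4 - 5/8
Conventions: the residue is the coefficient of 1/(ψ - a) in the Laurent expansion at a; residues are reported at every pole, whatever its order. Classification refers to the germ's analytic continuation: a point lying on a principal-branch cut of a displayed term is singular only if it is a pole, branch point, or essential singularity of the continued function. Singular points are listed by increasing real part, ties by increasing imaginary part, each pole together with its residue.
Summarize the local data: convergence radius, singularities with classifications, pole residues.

Radius of convergence at 0: 1/7.
At -1/7: a logarithmic branch point.
At 1/2: an algebraic (square-root) branch point.

Branch term (18/19)*sqrt(1 - ψ/(1/2)): its argument vanishes at ψ = 1/2, a square-root branch point, modulus 1/2.
Branch term (7/4)*log(1 - ψ/(-1/7)): its argument vanishes at ψ = -1/7, a logarithmic branch point, modulus 1/7.
The radius of convergence is the smallest modulus among the singular points: 1/7.
List the singular points by increasing real part (a conjugate pair: the negative imaginary part first).


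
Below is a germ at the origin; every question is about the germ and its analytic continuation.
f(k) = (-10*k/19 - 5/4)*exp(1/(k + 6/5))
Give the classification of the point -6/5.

The point is an essential singularity.

The exponent 1/(k - (-6/5)) has a pole at -6/5, so exp(1/(k - (-6/5))) takes every nonzero value near it: an essential singularity (not a pole of any order).


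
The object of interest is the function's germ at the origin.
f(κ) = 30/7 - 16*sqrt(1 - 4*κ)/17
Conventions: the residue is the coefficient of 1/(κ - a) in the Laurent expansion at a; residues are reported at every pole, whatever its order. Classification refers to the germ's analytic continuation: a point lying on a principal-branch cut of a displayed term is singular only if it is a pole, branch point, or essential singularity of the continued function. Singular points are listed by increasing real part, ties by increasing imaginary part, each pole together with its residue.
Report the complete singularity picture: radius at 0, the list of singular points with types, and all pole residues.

Branch term (-16/17)*sqrt(1 - κ/(1/4)): its argument vanishes at κ = 1/4, a square-root branch point, modulus 1/4.
The radius of convergence is the smallest modulus among the singular points: 1/4.

Radius of convergence at 0: 1/4.
At 1/4: an algebraic (square-root) branch point.


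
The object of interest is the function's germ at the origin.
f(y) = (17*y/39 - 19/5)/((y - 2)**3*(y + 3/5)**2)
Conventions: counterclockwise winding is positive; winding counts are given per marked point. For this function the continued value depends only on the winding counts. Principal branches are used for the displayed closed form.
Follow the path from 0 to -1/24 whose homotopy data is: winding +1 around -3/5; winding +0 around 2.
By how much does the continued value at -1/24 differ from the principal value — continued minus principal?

The function is rational, hence single-valued: continuing it around any pole returns the same value, so the difference is 0.

Continued minus principal equals 0.


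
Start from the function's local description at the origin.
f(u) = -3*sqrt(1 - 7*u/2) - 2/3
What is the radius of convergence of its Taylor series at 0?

The radius of convergence is 2/7.

Branch term (-3)*sqrt(1 - u/(2/7)): its argument vanishes at u = 2/7, a square-root branch point, modulus 2/7.
The radius of convergence is the smallest modulus among the singular points: 2/7.


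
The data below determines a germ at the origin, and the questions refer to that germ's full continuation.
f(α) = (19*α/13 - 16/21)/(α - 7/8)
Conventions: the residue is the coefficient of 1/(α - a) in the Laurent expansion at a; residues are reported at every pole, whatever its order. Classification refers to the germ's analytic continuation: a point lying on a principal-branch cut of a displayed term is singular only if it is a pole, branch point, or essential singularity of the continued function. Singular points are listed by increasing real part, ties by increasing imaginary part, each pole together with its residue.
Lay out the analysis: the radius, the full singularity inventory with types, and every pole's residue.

Denominator factor (α - 7/8): pole of order 1 at 7/8, modulus 7/8.
The radius of convergence is the smallest modulus among the singular points: 7/8.
At the order-1 pole 7/8 set g(α) = (α - (7/8))*f(α) = 19*α/13 - 16/21.
Simple pole: residue = g(a) at a = 7/8, which is 1129/2184.

Radius of convergence at 0: 7/8.
At 7/8: a pole of order 1; residue 1129/2184.


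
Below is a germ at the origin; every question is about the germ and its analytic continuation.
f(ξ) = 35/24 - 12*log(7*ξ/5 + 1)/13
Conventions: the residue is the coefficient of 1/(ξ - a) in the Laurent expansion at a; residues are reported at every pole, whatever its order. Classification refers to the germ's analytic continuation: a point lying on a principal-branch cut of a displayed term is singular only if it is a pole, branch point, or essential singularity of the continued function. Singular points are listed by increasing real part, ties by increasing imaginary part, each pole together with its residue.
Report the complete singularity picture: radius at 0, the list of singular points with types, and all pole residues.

Radius of convergence at 0: 5/7.
At -5/7: a logarithmic branch point.

Branch term (-12/13)*log(1 - ξ/(-5/7)): its argument vanishes at ξ = -5/7, a logarithmic branch point, modulus 5/7.
The radius of convergence is the smallest modulus among the singular points: 5/7.


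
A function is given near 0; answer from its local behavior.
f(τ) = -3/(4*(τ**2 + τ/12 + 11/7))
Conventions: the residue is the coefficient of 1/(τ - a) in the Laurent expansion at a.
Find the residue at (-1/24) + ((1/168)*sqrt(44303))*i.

The residue is ((9/6329)*sqrt(44303))*i.

The factor τ**2 + τ/12 + 11/7 splits as (τ - a)(τ - a') with a = (-1/24) + ((1/168)*sqrt(44303))*i, a' = (-1/24) - ((1/168)*sqrt(44303))*i. At the order-1 pole a set g(τ) = (τ - a)*f(τ) = [-3/4] / (τ - a').
Simple pole: residue = g(a) at a = (-1/24) + ((1/168)*sqrt(44303))*i, which is ((9/6329)*sqrt(44303))*i.


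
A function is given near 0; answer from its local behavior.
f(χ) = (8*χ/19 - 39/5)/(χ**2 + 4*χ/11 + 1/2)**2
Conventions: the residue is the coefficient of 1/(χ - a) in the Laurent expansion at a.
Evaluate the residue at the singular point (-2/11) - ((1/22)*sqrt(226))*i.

The residue is -((995951/2426110)*sqrt(226))*i.

The factor χ**2 + 4*χ/11 + 1/2 splits as (χ - a)(χ - a') with a = (-2/11) - ((1/22)*sqrt(226))*i, a' = (-2/11) + ((1/22)*sqrt(226))*i. At the order-2 pole a set g(χ) = (χ - a)^2*f(χ) = [8*χ/19 - 39/5] / (χ - a')^2.
Order-2 pole: residue = g'(a); g'((-2/11) - ((1/22)*sqrt(226))*i) = -((995951/2426110)*sqrt(226))*i, so the residue is -((995951/2426110)*sqrt(226))*i.


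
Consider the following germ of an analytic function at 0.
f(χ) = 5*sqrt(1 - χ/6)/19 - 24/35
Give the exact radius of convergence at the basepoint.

The radius of convergence is 6.

Branch term (5/19)*sqrt(1 - χ/(6)): its argument vanishes at χ = 6, a square-root branch point, modulus 6.
The radius of convergence is the smallest modulus among the singular points: 6.


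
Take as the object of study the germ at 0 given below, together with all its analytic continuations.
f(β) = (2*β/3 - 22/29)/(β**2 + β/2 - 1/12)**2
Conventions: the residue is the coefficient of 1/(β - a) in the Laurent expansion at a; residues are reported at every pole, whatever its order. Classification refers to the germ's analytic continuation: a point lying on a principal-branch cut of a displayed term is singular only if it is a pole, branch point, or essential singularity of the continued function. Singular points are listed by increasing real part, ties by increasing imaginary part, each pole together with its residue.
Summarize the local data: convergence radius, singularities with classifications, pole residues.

Radius of convergence at 0: -1/4 + (1/12)*sqrt(21).
At -1/4 - (1/12)*sqrt(21): a pole of order 2; residue -(184/203)*sqrt(21).
At -1/4 + (1/12)*sqrt(21): a pole of order 2; residue (184/203)*sqrt(21).

Denominator factor (β**2 + β/2 - 1/12)^2: discriminant 7/12, real irrational roots -1/4 + (1/12)*sqrt(21) and -1/4 - (1/12)*sqrt(21); poles of order 2, moduli -1/4 + (1/12)*sqrt(21) and 1/4 + (1/12)*sqrt(21).
The radius of convergence is the smallest modulus among the singular points: -1/4 + (1/12)*sqrt(21).
The factor β**2 + β/2 - 1/12 splits as (β - a)(β - a') with a = -1/4 - (1/12)*sqrt(21), a' = -1/4 + (1/12)*sqrt(21). At the order-2 pole a set g(β) = (β - a)^2*f(β) = [2*β/3 - 22/29] / (β - a')^2.
Order-2 pole: residue = g'(a); g'(-1/4 - (1/12)*sqrt(21)) = -(184/203)*sqrt(21), so the residue is -(184/203)*sqrt(21).
The factor β**2 + β/2 - 1/12 splits as (β - a)(β - a') with a = -1/4 + (1/12)*sqrt(21), a' = -1/4 - (1/12)*sqrt(21). At the order-2 pole a set g(β) = (β - a)^2*f(β) = [2*β/3 - 22/29] / (β - a')^2.
Order-2 pole: residue = g'(a); g'(-1/4 + (1/12)*sqrt(21)) = (184/203)*sqrt(21), so the residue is (184/203)*sqrt(21).
List the singular points by increasing real part (a conjugate pair: the negative imaginary part first).


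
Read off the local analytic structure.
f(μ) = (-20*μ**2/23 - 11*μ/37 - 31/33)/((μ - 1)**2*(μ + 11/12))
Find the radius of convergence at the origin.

Denominator factor (μ + 11/12): pole of order 1 at -11/12, modulus 11/12.
Denominator factor (μ - 1)^2: pole of order 2 at 1, modulus 1.
The radius of convergence is the smallest modulus among the singular points: 11/12.

The radius of convergence is 11/12.


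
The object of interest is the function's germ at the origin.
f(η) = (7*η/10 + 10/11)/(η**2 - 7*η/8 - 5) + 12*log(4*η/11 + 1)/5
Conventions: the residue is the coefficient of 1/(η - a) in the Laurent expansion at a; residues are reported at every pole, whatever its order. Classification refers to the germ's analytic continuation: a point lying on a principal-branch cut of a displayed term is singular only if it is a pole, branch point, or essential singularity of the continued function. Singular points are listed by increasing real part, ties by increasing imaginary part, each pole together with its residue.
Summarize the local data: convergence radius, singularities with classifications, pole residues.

Denominator factor (η**2 - 7*η/8 - 5): discriminant 1329/64, real irrational roots 7/16 + (1/16)*sqrt(1329) and 7/16 - (1/16)*sqrt(1329); poles of order 1, moduli 7/16 + (1/16)*sqrt(1329) and -7/16 + (1/16)*sqrt(1329).
Branch term (12/5)*log(1 - η/(-11/4)): its argument vanishes at η = -11/4, a logarithmic branch point, modulus 11/4.
The radius of convergence is the smallest modulus among the singular points: -7/16 + (1/16)*sqrt(1329).
The branch term is analytic at 7/16 - (1/16)*sqrt(1329) and contributes nothing to the residue; only the rational part matters.
The factor η**2 - 7*η/8 - 5 splits as (η - a)(η - a') with a = 7/16 - (1/16)*sqrt(1329), a' = 7/16 + (1/16)*sqrt(1329). At the order-1 pole a set g(η) = (η - a)*(rational part) = [7*η/10 + 10/11] / (η - a').
Simple pole: residue = g(a) at a = 7/16 - (1/16)*sqrt(1329), which is 7/20 - (713/97460)*sqrt(1329).
The branch term is analytic at 7/16 + (1/16)*sqrt(1329) and contributes nothing to the residue; only the rational part matters.
The factor η**2 - 7*η/8 - 5 splits as (η - a)(η - a') with a = 7/16 + (1/16)*sqrt(1329), a' = 7/16 - (1/16)*sqrt(1329). At the order-1 pole a set g(η) = (η - a)*(rational part) = [7*η/10 + 10/11] / (η - a').
Simple pole: residue = g(a) at a = 7/16 + (1/16)*sqrt(1329), which is 7/20 + (713/97460)*sqrt(1329).
List the singular points by increasing real part (a conjugate pair: the negative imaginary part first).

Radius of convergence at 0: -7/16 + (1/16)*sqrt(1329).
At -11/4: a logarithmic branch point.
At 7/16 - (1/16)*sqrt(1329): a pole of order 1; residue 7/20 - (713/97460)*sqrt(1329).
At 7/16 + (1/16)*sqrt(1329): a pole of order 1; residue 7/20 + (713/97460)*sqrt(1329).


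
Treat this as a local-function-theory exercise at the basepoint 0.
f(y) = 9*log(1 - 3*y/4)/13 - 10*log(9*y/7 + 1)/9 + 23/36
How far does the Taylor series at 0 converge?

Branch term (-10/9)*log(1 - y/(-7/9)): its argument vanishes at y = -7/9, a logarithmic branch point, modulus 7/9.
Branch term (9/13)*log(1 - y/(4/3)): its argument vanishes at y = 4/3, a logarithmic branch point, modulus 4/3.
The radius of convergence is the smallest modulus among the singular points: 7/9.

The radius of convergence is 7/9.


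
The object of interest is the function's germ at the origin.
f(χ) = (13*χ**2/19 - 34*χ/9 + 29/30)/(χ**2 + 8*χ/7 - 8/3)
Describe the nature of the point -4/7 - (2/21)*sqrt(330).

The denominator factor χ**2 + 8*χ/7 - 8/3 vanishes at -4/7 - (2/21)*sqrt(330) and appears to the power 1; the numerator there equals 452197/83790 + (10916/25137)*sqrt(330), nonzero, and no other factor vanishes.
Hence a pole whose order is the multiplicity, 1.

The point is a pole of order 1.


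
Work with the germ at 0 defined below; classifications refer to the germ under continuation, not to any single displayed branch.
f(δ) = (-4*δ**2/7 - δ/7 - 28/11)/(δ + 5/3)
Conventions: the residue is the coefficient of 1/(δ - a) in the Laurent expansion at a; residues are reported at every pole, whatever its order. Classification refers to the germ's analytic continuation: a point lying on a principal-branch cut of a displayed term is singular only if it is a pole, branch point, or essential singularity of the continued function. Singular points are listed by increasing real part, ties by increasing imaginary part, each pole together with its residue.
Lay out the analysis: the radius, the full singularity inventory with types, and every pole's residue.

Denominator factor (δ + 5/3): pole of order 1 at -5/3, modulus 5/3.
The radius of convergence is the smallest modulus among the singular points: 5/3.
At the order-1 pole -5/3 set g(δ) = (δ - (-5/3))*f(δ) = -4*δ**2/7 - δ/7 - 28/11.
Simple pole: residue = g(a) at a = -5/3, which is -2699/693.

Radius of convergence at 0: 5/3.
At -5/3: a pole of order 1; residue -2699/693.


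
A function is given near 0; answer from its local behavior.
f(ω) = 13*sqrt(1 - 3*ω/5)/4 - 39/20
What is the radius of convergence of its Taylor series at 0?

The radius of convergence is 5/3.

Branch term (13/4)*sqrt(1 - ω/(5/3)): its argument vanishes at ω = 5/3, a square-root branch point, modulus 5/3.
The radius of convergence is the smallest modulus among the singular points: 5/3.


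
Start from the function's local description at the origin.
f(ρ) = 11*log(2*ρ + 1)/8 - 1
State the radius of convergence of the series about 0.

The radius of convergence is 1/2.

Branch term (11/8)*log(1 - ρ/(-1/2)): its argument vanishes at ρ = -1/2, a logarithmic branch point, modulus 1/2.
The radius of convergence is the smallest modulus among the singular points: 1/2.


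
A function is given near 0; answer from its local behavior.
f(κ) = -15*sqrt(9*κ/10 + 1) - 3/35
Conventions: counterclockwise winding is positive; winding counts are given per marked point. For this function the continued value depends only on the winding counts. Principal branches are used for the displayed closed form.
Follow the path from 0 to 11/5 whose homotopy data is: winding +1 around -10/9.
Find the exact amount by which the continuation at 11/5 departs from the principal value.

The rational part is single-valued and drops out of the difference; each branch term changes only by its own monodromy.
(-15)*sqrt(1 - κ/(-10/9)): winding +1 is odd, the square root flips sign, contributing -2*(-15)*sqrt(1 - (11/5)/(-10/9)) = -2*(-15)*sqrt(149/50) = (3)*sqrt(298).
Summing the contributions at κ = 11/5 gives (3)*sqrt(298).

Continued minus principal equals (3)*sqrt(298).


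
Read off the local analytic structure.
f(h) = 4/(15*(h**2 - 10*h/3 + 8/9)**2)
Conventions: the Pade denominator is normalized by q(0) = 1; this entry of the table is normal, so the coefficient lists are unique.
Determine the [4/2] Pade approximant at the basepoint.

Taylor coefficients needed (expand at 0): a_0 = 27/80, a_1 = 81/32, a_2 = 17253/1280, a_3 = 8019/128, a_4 = 5548419/20480, a_5 = 9178839/8192, a_6 = 1473134769/327680.
Write the denominator as Q(h) = 1 + q1*h + q2*h^2. Requiring Q*f - P = O(h^7) with deg P <= 4 kills the coefficients of h^5..h^6 in Q*f:
  h^5: a_5 + q1*a_4 + q2*a_3 = 0, i.e. 9178839/8192 + (5548419/20480)*q1 + (8019/128)*q2 = 0.
  h^6: a_6 + q1*a_5 + q2*a_4 = 0, i.e. 1473134769/327680 + (9178839/8192)*q1 + (5548419/20480)*q2 = 0.
Solving this linear system: q1 = -3842565/561538, q2 = 52590681/4492304.
The numerator is Q*f truncated at degree 4: P0 = a_0 = 27/80; P1 = a_1 + q1*a_0 = 996219/4492304; P2 = a_2 + q1*a_1 + q2*a_0 = 9775161/89846080; P3 = a_3 + q1*a_2 + q2*a_1 = 414801/8984608; P4 = a_4 + q1*a_3 + q2*a_2 = 5548419/359384320.

The Pade approximant has numerator coefficients [27/80, 996219/4492304, 9775161/89846080, 414801/8984608, 5548419/359384320]; denominator coefficients [1, -3842565/561538, 52590681/4492304].


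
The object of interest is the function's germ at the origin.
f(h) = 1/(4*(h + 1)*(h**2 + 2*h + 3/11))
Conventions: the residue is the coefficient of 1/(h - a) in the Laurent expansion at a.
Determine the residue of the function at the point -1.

The residue is -11/32.

At the order-1 pole -1 set g(h) = (h - (-1))*f(h) = 1/(4*(h**2 + 2*h + 3/11)).
Simple pole: residue = g(a) at a = -1, which is -11/32.


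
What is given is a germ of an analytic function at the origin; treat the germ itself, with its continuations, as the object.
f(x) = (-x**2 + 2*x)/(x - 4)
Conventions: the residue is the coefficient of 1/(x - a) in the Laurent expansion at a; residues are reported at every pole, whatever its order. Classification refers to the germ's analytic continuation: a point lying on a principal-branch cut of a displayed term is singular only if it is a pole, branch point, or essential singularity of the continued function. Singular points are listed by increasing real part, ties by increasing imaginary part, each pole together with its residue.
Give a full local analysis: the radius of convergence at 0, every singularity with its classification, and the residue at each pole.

Denominator factor (x - 4): pole of order 1 at 4, modulus 4.
The radius of convergence is the smallest modulus among the singular points: 4.
At the order-1 pole 4 set g(x) = (x - (4))*f(x) = -x**2 + 2*x.
Simple pole: residue = g(a) at a = 4, which is -8.

Radius of convergence at 0: 4.
At 4: a pole of order 1; residue -8.


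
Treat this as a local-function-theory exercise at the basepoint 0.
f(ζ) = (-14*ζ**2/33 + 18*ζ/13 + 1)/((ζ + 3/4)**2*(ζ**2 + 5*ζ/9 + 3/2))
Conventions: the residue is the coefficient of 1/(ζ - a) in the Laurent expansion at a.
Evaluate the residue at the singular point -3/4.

The residue is 1009664/892463.

At the order-2 pole -3/4 set g(ζ) = (ζ - (-3/4))^2*f(ζ) = (-14*ζ**2/33 + 18*ζ/13 + 1)/(ζ**2 + 5*ζ/9 + 3/2).
Order-2 pole: residue = g'(a); g'(-3/4) = 1009664/892463, so the residue is 1009664/892463.


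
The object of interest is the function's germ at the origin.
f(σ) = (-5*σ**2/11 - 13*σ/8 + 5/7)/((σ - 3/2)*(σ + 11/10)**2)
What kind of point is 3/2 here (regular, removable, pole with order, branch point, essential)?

The denominator factor σ - 3/2 vanishes at 3/2 and appears to the power 1; the numerator there equals -3383/1232, nonzero, and no other factor vanishes.
Hence a pole whose order is the multiplicity, 1.

The point is a pole of order 1.


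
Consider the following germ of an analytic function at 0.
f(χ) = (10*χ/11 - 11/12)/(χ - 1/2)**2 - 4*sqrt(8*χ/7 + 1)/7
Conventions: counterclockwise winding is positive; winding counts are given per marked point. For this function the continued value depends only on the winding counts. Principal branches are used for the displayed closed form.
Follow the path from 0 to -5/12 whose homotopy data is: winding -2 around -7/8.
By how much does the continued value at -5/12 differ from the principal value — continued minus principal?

Continued minus principal equals 0.

The rational part is single-valued and drops out of the difference; each branch term changes only by its own monodromy.
(-4/7)*sqrt(1 - χ/(-7/8)): winding -2 is even, the square root returns to the same sheet, contribution 0.
Summing the contributions at χ = -5/12 gives 0.


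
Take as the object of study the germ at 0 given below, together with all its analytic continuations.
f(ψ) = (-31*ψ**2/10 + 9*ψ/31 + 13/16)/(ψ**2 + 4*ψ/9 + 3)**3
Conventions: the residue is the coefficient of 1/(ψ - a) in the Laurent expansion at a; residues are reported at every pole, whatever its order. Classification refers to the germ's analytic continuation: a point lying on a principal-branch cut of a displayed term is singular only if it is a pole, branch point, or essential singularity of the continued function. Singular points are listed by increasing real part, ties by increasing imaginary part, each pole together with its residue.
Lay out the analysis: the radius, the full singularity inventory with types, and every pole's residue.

Radius of convergence at 0: sqrt(3).
At (-2/9) - ((1/9)*sqrt(239))*i: a pole of order 3; residue -((1078134867/541708145920)*sqrt(239))*i.
At (-2/9) + ((1/9)*sqrt(239))*i: a pole of order 3; residue ((1078134867/541708145920)*sqrt(239))*i.
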